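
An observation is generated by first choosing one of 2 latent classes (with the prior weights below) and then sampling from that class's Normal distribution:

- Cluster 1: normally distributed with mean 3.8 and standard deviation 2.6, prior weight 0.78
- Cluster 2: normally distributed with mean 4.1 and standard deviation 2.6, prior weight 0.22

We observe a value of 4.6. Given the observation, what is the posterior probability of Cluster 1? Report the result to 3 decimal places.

0.775

Posterior ∝ prior × likelihood, so P(k | x) ∝ π_k f_k(x); normalise over all components.
Component likelihoods at x = 4.6:
  L_1 = (1/(2.6·√(2π)))·exp(−(4.6−3.8)²/(2·2.6²)) = 0.153439·exp(-0.04734) = 0.146345
  L_2 = (1/(2.6·√(2π)))·exp(−(4.6−4.1)²/(2·2.6²)) = 0.153439·exp(-0.01849) = 0.150628
Weight by the priors:
  π_1·L_1 = 0.78 × 0.146345 = 0.114149
  π_2·L_2 = 0.22 × 0.150628 = 0.0331382
Sum: 0.114149 + 0.0331382 = 0.147287
P(Cluster 1 | x) ≈ 0.775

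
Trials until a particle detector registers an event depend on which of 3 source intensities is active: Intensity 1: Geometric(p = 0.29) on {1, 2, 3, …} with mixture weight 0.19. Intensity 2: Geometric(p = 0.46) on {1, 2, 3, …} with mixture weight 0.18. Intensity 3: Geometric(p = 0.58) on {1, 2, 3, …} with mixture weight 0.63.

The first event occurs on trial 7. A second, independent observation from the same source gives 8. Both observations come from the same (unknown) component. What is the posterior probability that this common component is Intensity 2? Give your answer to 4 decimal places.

0.0628

Posterior ∝ prior × likelihood, so P(k | x) ∝ π_k f_k(x); normalise over all components.
Since both observations come from the same component, the likelihood for component k is f_k(x₁)·f_k(x₂).
  L_1 = [0.29·(1−0.29)^6 = 0.29·0.1281 = 0.0371491] × [0.0263758] = 0.000979839
  L_2 = [0.46·(1−0.46)^6 = 0.46·0.0247949 = 0.0114057] × [0.00615906] = 7.02481e-05
  L_3 = [0.58·(1−0.58)^6 = 0.58·0.00548903 = 0.00318364] × [0.00133713] = 4.25693e-06
Unnormalised posteriors:
  π_1·L_1 = 0.19 × 0.000979839 = 0.000186169
  π_2·L_2 = 0.18 × 7.02481e-05 = 1.26447e-05
  π_3·L_3 = 0.63 × 4.25693e-06 = 2.68187e-06
Sum: 0.000186169 + 1.26447e-05 + 2.68187e-06 = 0.000201496
P(Intensity 2 | x₁,x₂) = 1.26447e-05 / 0.000201496 ≈ 0.0628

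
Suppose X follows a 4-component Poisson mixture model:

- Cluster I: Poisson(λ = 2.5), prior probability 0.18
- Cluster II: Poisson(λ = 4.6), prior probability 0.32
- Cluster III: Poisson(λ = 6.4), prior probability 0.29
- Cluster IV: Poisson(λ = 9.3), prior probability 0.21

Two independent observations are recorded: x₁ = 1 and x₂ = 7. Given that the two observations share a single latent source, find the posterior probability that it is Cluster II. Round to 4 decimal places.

P(component k | x) = w_k·f_k(x) / marginal(x), where marginal(x) = Σ_j w_j·f_j(x).
Since both observations come from the same component, the likelihood for component k is f_k(x₁)·f_k(x₂).
  p_I = [0.205212] × [0.00994062] = 0.00203994
  p_II = [0.0462384] × [0.08692] = 0.00401905
  p_III = [0.010634] × [0.144992] = 0.00154184
  p_IV = [0.000850245] × [0.109147] = 9.28016e-05
Multiply by the mixture weights:
  w_I·p_I = 0.18 × 0.00203994 = 0.000367189
  w_II·p_II = 0.32 × 0.00401905 = 0.00128609
  w_III·p_III = 0.29 × 0.00154184 = 0.000447134
  w_IV·p_IV = 0.21 × 9.28016e-05 = 1.94883e-05
Sum: 0.000367189 + 0.00128609 + 0.000447134 + 1.94883e-05 = 0.00211991
So the posterior for Cluster II is 0.00128609 / 0.00211991 ≈ 0.6067.

0.6067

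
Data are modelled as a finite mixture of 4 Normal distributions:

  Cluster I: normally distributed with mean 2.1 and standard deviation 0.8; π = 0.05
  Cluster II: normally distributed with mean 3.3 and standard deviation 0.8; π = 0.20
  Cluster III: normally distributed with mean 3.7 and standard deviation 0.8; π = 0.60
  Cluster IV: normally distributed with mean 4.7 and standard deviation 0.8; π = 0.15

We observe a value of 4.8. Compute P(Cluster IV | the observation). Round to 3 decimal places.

0.357

P(component k | x) = π_k·f_k(x) / marginal(x), where marginal(x) = Σ_j π_j·f_j(x).
Component likelihoods at x = 4.8:
  f_I = 0.0016764
  f_II = 0.0859828
  f_III = 0.193765
  f_IV = 0.494797
Weight by the priors:
  π_I·f_I = 0.05 × 0.0016764 = 8.38199e-05
  π_II·f_II = 0.20 × 0.0859828 = 0.0171966
  π_III·f_III = 0.60 × 0.193765 = 0.116259
  π_IV·f_IV = 0.15 × 0.494797 = 0.0742196
Normaliser: 8.38199e-05 + 0.0171966 + 0.116259 + 0.0742196 = 0.207759
P(Cluster IV | the observation) = 0.0742196 / 0.207759 ≈ 0.357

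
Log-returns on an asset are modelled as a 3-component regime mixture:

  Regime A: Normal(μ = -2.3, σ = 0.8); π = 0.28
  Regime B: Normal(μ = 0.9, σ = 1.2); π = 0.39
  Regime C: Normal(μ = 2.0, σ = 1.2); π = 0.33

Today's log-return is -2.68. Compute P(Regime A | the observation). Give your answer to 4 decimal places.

Apply Bayes' rule: the posterior for each component is proportional to its prior times its likelihood at x.
Normal densities:
  f_A = 0.445478
  f_B = 0.00388202
  f_C = 0.000165546
Weight by the priors:
  w_A·f_A = 0.28 × 0.445478 = 0.124734
  w_B·f_B = 0.39 × 0.00388202 = 0.00151399
  w_C·f_C = 0.33 × 0.000165546 = 5.46303e-05
Normaliser: 0.124734 + 0.00151399 + 5.46303e-05 = 0.126302
P(Regime A | -2.68) ≈ 0.9876

0.9876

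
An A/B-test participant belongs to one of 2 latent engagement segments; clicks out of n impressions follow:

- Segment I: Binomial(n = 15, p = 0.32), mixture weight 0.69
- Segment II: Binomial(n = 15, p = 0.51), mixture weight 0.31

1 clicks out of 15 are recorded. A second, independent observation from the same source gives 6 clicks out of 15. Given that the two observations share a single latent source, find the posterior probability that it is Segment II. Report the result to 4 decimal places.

0.0062

Apply Bayes' rule: the posterior for each component is proportional to its prior times its likelihood at x.
Since both observations come from the same component, the likelihood for component k is f_k(x₁)·f_k(x₂).
  p_I = [0.0216953] × [0.167064] = 0.00362452
  p_II = [0.00035189] × [0.143413] = 5.04657e-05
Unnormalised posteriors:
  π_I·p_I = 0.69 × 0.00362452 = 0.00250092
  π_II·p_II = 0.31 × 5.04657e-05 = 1.56444e-05
Evidence: 0.00250092 + 1.56444e-05 = 0.00251656
So the posterior for Segment II is 1.56444e-05 / 0.00251656 ≈ 0.0062.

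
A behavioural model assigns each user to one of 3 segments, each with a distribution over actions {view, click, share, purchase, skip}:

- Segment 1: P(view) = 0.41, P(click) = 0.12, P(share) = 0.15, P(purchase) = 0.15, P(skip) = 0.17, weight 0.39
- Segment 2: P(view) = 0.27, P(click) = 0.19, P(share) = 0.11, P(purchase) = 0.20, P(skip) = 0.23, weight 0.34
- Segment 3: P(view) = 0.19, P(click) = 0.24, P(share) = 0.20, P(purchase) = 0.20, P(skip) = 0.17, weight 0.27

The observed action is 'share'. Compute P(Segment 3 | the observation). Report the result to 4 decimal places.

Posterior ∝ prior × likelihood, so P(k | x) ∝ π_k f_k(x); normalise over all components.
Evaluate each component's likelihood at the observed value:
  L_1 = 0.15
  L_2 = 0.11
  L_3 = 0.2
Multiply by the mixture weights:
  π_1·L_1 = 0.39 × 0.15 = 0.0585
  π_2·L_2 = 0.34 × 0.11 = 0.0374
  π_3·L_3 = 0.27 × 0.2 = 0.054
Marginal: 0.0585 + 0.0374 + 0.054 = 0.1499
P(Segment 3 | data) = 0.054 / 0.1499 ≈ 0.3602

0.3602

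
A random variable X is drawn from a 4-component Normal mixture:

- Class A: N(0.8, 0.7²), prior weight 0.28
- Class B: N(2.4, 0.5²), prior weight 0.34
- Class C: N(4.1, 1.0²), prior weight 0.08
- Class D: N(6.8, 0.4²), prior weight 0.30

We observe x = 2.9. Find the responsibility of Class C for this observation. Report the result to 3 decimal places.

Posterior ∝ prior × likelihood, so P(k | x) ∝ w_k f_k(x); normalise over all components.
Evaluate each component's likelihood at the observed value:
  L_A = 0.00633121
  L_B = 0.483941
  L_C = 0.194186
  L_D = 2.27138e-21
Prior × likelihood for each component:
  w_A·L_A = 0.28 × 0.00633121 = 0.00177274
  w_B·L_B = 0.34 × 0.483941 = 0.16454
  w_C·L_C = 0.08 × 0.194186 = 0.0155349
  w_D·L_D = 0.30 × 2.27138e-21 = 6.81415e-22
Normaliser: 0.00177274 + 0.16454 + 0.0155349 + 6.81415e-22 = 0.181848
P(Class C | data) = 0.0155349 / 0.181848 ≈ 0.085

0.085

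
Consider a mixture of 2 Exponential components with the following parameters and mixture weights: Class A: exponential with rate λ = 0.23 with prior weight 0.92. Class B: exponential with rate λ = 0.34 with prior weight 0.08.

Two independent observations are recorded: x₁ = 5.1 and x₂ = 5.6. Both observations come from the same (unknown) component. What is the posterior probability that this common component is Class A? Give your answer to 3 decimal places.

Posterior ∝ prior × likelihood, so P(k | x) ∝ P(Z=k) f_k(x); normalise over all components.
Since both observations come from the same component, the likelihood for component k is f_k(x₁)·f_k(x₂).
  p_A = [0.23·e^(−0.23·5.1) = 0.23·e^(−1.1730) = 0.0711706] × [0.063439] = 0.00451499
  p_B = [0.34·e^(−0.34·5.1) = 0.34·e^(−1.7340) = 0.0600361] × [0.0506503] = 0.00304085
Weight by the priors:
  P(Z=A)·p_A = 0.92 × 0.00451499 = 0.00415379
  P(Z=B)·p_B = 0.08 × 0.00304085 = 0.000243268
Sum: 0.00415379 + 0.000243268 = 0.00439706
So the posterior for Class A is 0.00415379 / 0.00439706 ≈ 0.945.

0.945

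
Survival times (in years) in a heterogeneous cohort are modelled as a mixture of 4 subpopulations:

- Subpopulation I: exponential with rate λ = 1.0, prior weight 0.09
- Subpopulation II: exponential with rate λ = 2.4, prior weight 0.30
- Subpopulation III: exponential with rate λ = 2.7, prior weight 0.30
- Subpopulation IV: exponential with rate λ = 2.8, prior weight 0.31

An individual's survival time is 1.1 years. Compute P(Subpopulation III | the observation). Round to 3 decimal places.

0.255

Apply Bayes' rule: the posterior for each component is proportional to its prior times its likelihood at x.
Component likelihoods at x = 1.1 years:
  L_I = 1.0·e^(−1.0·1.1) = 1.0·e^(−1.1000) = 0.332871
  L_II = 2.4·e^(−2.4·1.1) = 2.4·e^(−2.6400) = 0.171267
  L_III = 2.7·e^(−2.7·1.1) = 2.7·e^(−2.9700) = 0.138519
  L_IV = 2.8·e^(−2.8·1.1) = 2.8·e^(−3.0800) = 0.128686
Prior × likelihood for each component:
  w_I·L_I = 0.09 × 0.332871 = 0.0299584
  w_II·L_II = 0.30 × 0.171267 = 0.0513801
  w_III·L_III = 0.30 × 0.138519 = 0.0415557
  w_IV·L_IV = 0.31 × 0.128686 = 0.0398926
Marginal: 0.0299584 + 0.0513801 + 0.0415557 + 0.0398926 = 0.162787
P(Subpopulation III | data) = 0.0415557 / 0.162787 ≈ 0.255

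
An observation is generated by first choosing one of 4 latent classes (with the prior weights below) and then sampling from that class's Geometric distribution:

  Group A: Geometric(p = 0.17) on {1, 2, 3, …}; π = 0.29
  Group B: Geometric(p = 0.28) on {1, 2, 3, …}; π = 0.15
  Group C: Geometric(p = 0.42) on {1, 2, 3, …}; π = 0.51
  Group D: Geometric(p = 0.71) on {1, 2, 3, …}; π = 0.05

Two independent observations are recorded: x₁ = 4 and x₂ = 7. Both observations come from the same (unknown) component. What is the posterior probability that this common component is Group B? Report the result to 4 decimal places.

By Bayes' theorem, P(k | x) = w_k f_k(x) / Σ_j w_j f_j(x).
Since both observations come from the same component, the likelihood for component k is f_k(x₁)·f_k(x₂).
  f_A = [0.17·(1−0.17)^3 = 0.17·0.571787 = 0.0972038] × [0.0555799] = 0.00540257
  f_B = [0.28·(1−0.28)^3 = 0.28·0.373248 = 0.104509] × [0.0390079] = 0.0040767
  f_C = [0.42·(1−0.42)^3 = 0.42·0.195112 = 0.081947] × [0.0159889] = 0.00131024
  f_D = [0.71·(1−0.71)^3 = 0.71·0.024389 = 0.0173162] × [0.000422325] = 7.31305e-06
Multiply by the mixture weights:
  w_A·f_A = 0.29 × 0.00540257 = 0.00156675
  w_B·f_B = 0.15 × 0.0040767 = 0.000611505
  w_C·f_C = 0.51 × 0.00131024 = 0.000668222
  w_D·f_D = 0.05 × 7.31305e-06 = 3.65653e-07
Marginal: 0.00156675 + 0.000611505 + 0.000668222 + 3.65653e-07 = 0.00284684
P(Group B | x) ≈ 0.2148

0.2148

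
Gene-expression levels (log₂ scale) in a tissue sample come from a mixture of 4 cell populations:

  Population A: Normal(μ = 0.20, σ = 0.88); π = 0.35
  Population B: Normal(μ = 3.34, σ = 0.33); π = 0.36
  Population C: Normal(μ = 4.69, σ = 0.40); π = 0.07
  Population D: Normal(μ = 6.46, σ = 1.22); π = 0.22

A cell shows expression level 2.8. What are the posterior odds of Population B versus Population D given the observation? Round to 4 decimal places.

Only the two components matter; the odds are (P(Z=i) f_i(x)) / (P(Z=j) f_j(x)).
Evaluate each component's likelihood at the observed value:
  f_A = (1/(0.88·√(2π)))·exp(−(2.8−0.20)²/(2·0.88²)) = 0.453344·exp(-4.36467) = 0.00576601
  f_B = (1/(0.33·√(2π)))·exp(−(2.8−3.34)²/(2·0.33²)) = 1.208916·exp(-1.33884) = 0.316916
  f_C = (1/(0.40·√(2π)))·exp(−(2.8−4.69)²/(2·0.40²)) = 0.997356·exp(-11.16281) = 1.41547e-05
  f_D = (1/(1.22·√(2π)))·exp(−(2.8−6.46)²/(2·1.22²)) = 0.327002·exp(-4.50000) = 0.00363266
Odds = (0.36/0.22) × (0.316916/0.00363266) = 1.63636 × 87.2407 ≈ 142.7574

142.7574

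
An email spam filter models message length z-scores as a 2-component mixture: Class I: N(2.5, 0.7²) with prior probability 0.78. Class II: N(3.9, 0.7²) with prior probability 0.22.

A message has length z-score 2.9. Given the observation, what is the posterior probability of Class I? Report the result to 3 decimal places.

P(component k | x) = π_k·f_k(x) / marginal(x), where marginal(x) = Σ_j π_j·f_j(x).
Component likelihoods at x = 2.9:
  p_I = (1/(0.7·√(2π)))·exp(−(2.9−2.5)²/(2·0.7²)) = 0.569918·exp(-0.16327) = 0.484068
  p_II = (1/(0.7·√(2π)))·exp(−(2.9−3.9)²/(2·0.7²)) = 0.569918·exp(-1.02041) = 0.205426
Prior × likelihood for each component:
  π_I·p_I = 0.78 × 0.484068 = 0.377573
  π_II·p_II = 0.22 × 0.205426 = 0.0451936
Sum: 0.377573 + 0.0451936 = 0.422767
Responsibility of Class I: 0.377573 / 0.422767 ≈ 0.893

0.893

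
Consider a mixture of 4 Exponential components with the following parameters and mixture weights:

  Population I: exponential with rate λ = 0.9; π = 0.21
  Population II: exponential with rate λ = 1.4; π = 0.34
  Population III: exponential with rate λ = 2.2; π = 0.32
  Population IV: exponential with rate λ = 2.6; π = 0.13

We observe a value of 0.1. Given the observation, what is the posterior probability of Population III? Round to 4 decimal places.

The responsibility of component k is π_k f_k(x) divided by Σ_j π_j f_j(x).
Exponential densities:
  f_I = 0.9·e^(−0.9·0.1) = 0.9·e^(−0.0900) = 0.822538
  f_II = 1.4·e^(−1.4·0.1) = 1.4·e^(−0.1400) = 1.2171
  f_III = 2.2·e^(−2.2·0.1) = 2.2·e^(−0.2200) = 1.76554
  f_IV = 2.6·e^(−2.6·0.1) = 2.6·e^(−0.2600) = 2.00473
Weight by the priors:
  π_I·f_I = 0.21 × 0.822538 = 0.172733
  π_II·f_II = 0.34 × 1.2171 = 0.413815
  π_III·f_III = 0.32 × 1.76554 = 0.564973
  π_IV·f_IV = 0.13 × 2.00473 = 0.260615
Evidence: 0.172733 + 0.413815 + 0.564973 + 0.260615 = 1.41214
P(Population III | data) ≈ 0.4001

0.4001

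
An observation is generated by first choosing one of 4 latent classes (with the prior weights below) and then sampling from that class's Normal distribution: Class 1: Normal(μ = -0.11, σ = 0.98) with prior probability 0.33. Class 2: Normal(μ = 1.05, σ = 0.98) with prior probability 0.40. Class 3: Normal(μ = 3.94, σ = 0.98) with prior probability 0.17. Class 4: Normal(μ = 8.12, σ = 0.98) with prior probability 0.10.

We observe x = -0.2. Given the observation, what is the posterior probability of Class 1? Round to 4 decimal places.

Apply Bayes' rule: the posterior for each component is proportional to its prior times its likelihood at x.
Evaluate each component's likelihood at the observed value:
  p_1 = (1/(0.98·√(2π)))·exp(−(-0.2−-0.11)²/(2·0.98²)) = 0.407084·exp(-0.00422) = 0.405371
  p_2 = (1/(0.98·√(2π)))·exp(−(-0.2−1.05)²/(2·0.98²)) = 0.407084·exp(-0.81346) = 0.180469
  p_3 = (1/(0.98·√(2π)))·exp(−(-0.2−3.94)²/(2·0.98²)) = 0.407084·exp(-8.92316) = 5.42508e-05
  p_4 = (1/(0.98·√(2π)))·exp(−(-0.2−8.12)²/(2·0.98²)) = 0.407084·exp(-36.03832) = 9.08744e-17
Unnormalised posteriors:
  π_1·p_1 = 0.33 × 0.405371 = 0.133772
  π_2·p_2 = 0.40 × 0.180469 = 0.0721874
  π_3·p_3 = 0.17 × 5.42508e-05 = 9.22264e-06
  π_4·p_4 = 0.10 × 9.08744e-17 = 9.08744e-18
Denominator: 0.133772 + 0.0721874 + 9.22264e-06 + 9.08744e-18 = 0.205969
P(Class 1 | data) = 0.133772 / 0.205969 ≈ 0.6495

0.6495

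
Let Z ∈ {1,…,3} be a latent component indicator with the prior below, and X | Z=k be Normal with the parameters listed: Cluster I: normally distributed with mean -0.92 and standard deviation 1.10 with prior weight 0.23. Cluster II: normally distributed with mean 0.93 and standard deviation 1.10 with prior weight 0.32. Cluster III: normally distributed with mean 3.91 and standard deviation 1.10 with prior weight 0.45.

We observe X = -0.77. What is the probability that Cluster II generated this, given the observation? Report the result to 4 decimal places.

Posterior ∝ prior × likelihood, so P(k | x) ∝ w_k f_k(x); normalise over all components.
Evaluate each component's likelihood at the observed value:
  p_I = 0.359318
  p_II = 0.109869
  p_III = 4.25501e-05
Unnormalised posteriors:
  w_I·p_I = 0.23 × 0.359318 = 0.0826432
  w_II·p_II = 0.32 × 0.109869 = 0.0351582
  w_III·p_III = 0.45 × 4.25501e-05 = 1.91476e-05
Normaliser: 0.0826432 + 0.0351582 + 1.91476e-05 = 0.117821
P(Cluster II | the observation) = 0.0351582 / 0.117821 ≈ 0.2984

0.2984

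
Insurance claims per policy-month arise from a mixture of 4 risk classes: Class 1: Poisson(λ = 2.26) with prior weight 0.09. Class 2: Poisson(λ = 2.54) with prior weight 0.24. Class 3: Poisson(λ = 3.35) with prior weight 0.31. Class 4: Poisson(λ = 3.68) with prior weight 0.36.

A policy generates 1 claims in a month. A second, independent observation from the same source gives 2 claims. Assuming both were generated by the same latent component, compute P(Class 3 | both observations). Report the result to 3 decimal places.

0.233

Posterior ∝ prior × likelihood, so P(k | x) ∝ w_k f_k(x); normalise over all components.
Since both observations come from the same component, the likelihood for component k is f_k(x₁)·f_k(x₂).
  L_1 = [e^(−2.26)·2.26^1/1! = 0.235832] × [0.26649] = 0.062847
  L_2 = [e^(−2.54)·2.54^1/1! = 0.200321] × [0.254407] = 0.050963
  L_3 = [e^(−3.35)·3.35^1/1! = 0.117533] × [0.196867] = 0.0231383
  L_4 = [e^(−3.68)·3.68^1/1! = 0.0928205] × [0.17079] = 0.0158528
Prior × likelihood for each component:
  w_1·L_1 = 0.09 × 0.062847 = 0.00565623
  w_2·L_2 = 0.24 × 0.050963 = 0.0122311
  w_3·L_3 = 0.31 × 0.0231383 = 0.00717287
  w_4·L_4 = 0.36 × 0.0158528 = 0.00570701
Denominator: 0.00565623 + 0.0122311 + 0.00717287 + 0.00570701 = 0.0307672
Responsibility of Class 3: 0.00717287 / 0.0307672 ≈ 0.233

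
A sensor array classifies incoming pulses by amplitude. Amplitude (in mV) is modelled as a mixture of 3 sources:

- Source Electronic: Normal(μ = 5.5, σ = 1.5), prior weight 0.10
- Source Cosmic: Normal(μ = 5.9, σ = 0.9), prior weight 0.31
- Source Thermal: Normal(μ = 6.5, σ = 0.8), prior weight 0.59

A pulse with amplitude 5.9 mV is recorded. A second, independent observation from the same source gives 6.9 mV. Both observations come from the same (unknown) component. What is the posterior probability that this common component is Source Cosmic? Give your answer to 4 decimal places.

0.2434

Apply Bayes' rule: the posterior for each component is proportional to its prior times its likelihood at x.
Since both observations come from the same component, the likelihood for component k is f_k(x₁)·f_k(x₂).
  L_Electronic = [0.256671] × [0.172052] = 0.0441608
  L_Cosmic = [0.443269] × [0.239103] = 0.105987
  L_Thermal = [0.376422] × [0.440082] = 0.165656
Weight by the priors:
  π_Electronic·L_Electronic = 0.10 × 0.0441608 = 0.00441608
  π_Cosmic·L_Cosmic = 0.31 × 0.105987 = 0.0328559
  π_Thermal·L_Thermal = 0.59 × 0.165656 = 0.0977372
Denominator: 0.00441608 + 0.0328559 + 0.0977372 = 0.135009
So the posterior for Source Cosmic is 0.0328559 / 0.135009 ≈ 0.2434.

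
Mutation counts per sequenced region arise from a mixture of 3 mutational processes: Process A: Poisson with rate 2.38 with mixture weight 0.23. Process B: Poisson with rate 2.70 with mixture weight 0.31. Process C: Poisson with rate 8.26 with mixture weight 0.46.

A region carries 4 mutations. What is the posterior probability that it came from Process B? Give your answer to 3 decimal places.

The responsibility of component k is π_k f_k(x) divided by Σ_j π_j f_j(x).
Evaluate each component's likelihood at the observed value:
  p_A = e^(−2.38)·2.38^4/4! = 0.12373
  p_B = e^(−2.70)·2.70^4/4! = 0.148816
  p_C = e^(−8.26)·8.26^4/4! = 0.0501691
Weight by the priors:
  π_A·p_A = 0.23 × 0.12373 = 0.0284579
  π_B·p_B = 0.31 × 0.148816 = 0.0461329
  π_C·p_C = 0.46 × 0.0501691 = 0.0230778
Denominator: 0.0284579 + 0.0461329 + 0.0230778 = 0.0976686
P(Process B | data) = 0.0461329 / 0.0976686 ≈ 0.472

0.472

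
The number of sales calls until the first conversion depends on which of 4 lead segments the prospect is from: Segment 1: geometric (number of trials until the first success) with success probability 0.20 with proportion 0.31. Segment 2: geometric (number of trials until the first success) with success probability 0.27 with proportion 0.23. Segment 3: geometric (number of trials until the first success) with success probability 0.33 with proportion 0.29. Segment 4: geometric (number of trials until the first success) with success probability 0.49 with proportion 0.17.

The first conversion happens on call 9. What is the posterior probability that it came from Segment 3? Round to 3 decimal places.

Posterior ∝ prior × likelihood, so P(k | x) ∝ π_k f_k(x); normalise over all components.
Evaluate each component's likelihood at the observed value:
  f_1 = 0.20·(1−0.20)^8 = 0.20·0.167772 = 0.0335544
  f_2 = 0.27·(1−0.27)^8 = 0.27·0.080646 = 0.0217744
  f_3 = 0.33·(1−0.33)^8 = 0.33·0.0406068 = 0.0134002
  f_4 = 0.49·(1−0.49)^8 = 0.49·0.00457679 = 0.00224263
Prior × likelihood for each component:
  π_1·f_1 = 0.31 × 0.0335544 = 0.0104019
  π_2·f_2 = 0.23 × 0.0217744 = 0.00500812
  π_3·f_3 = 0.29 × 0.0134002 = 0.00388607
  π_4·f_4 = 0.17 × 0.00224263 = 0.000381247
Denominator: 0.0104019 + 0.00500812 + 0.00388607 + 0.000381247 = 0.0196773
P(Segment 3 | data) = 0.00388607 / 0.0196773 ≈ 0.197

0.197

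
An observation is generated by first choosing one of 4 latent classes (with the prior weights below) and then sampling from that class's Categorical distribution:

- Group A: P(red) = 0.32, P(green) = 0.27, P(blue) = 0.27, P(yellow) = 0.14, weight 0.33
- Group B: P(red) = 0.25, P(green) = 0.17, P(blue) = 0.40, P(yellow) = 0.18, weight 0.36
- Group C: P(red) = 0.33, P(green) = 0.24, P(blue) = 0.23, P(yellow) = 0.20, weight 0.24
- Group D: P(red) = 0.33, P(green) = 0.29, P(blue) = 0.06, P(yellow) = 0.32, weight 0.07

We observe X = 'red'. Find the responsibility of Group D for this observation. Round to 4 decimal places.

Posterior ∝ prior × likelihood, so P(k | x) ∝ w_k f_k(x); normalise over all components.
Categorical probabilities:
  L_A = P(red | comp) = 0.32
  L_B = P(red | comp) = 0.25
  L_C = P(red | comp) = 0.33
  L_D = P(red | comp) = 0.33
Unnormalised posteriors:
  w_A·L_A = 0.33 × 0.32 = 0.1056
  w_B·L_B = 0.36 × 0.25 = 0.09
  w_C·L_C = 0.24 × 0.33 = 0.0792
  w_D·L_D = 0.07 × 0.33 = 0.0231
Denominator: 0.1056 + 0.09 + 0.0792 + 0.0231 = 0.2979
So the posterior for Group D is 0.0231 / 0.2979 ≈ 0.0775.

0.0775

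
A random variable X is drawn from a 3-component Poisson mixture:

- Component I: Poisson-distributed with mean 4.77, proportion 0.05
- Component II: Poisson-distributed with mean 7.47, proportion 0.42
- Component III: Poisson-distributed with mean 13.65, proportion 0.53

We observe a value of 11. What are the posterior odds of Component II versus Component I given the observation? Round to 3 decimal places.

Since P(k|x) ∝ π_k f_k(x), the posterior odds are π_i f_i(x) / (π_j f_j(x)).
Component likelihoods at x = 11:
  p_I = 0.00617962
  p_II = 0.057702
  p_III = 0.0906116
Odds = (0.42/0.05) × (0.057702/0.00617962) = 8.4 × 9.33747 ≈ 78.435

78.435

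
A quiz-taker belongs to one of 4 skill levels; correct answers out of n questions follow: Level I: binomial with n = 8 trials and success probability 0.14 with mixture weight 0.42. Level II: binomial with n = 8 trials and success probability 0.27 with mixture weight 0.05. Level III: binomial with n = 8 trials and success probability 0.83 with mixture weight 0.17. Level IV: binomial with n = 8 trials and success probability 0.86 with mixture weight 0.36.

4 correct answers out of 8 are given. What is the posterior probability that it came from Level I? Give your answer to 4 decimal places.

0.2877

P(component k | x) = π_k·f_k(x) / marginal(x), where marginal(x) = Σ_j π_j·f_j(x).
Binomial probabilities:
  L_I = C(8,4)·0.14^4·0.86^4 = 70·0.00038416·0.547008 = 0.0147097
  L_II = C(8,4)·0.27^4·0.73^4 = 70·0.00531441·0.283982 = 0.105644
  L_III = C(8,4)·0.83^4·0.17^4 = 70·0.474583·0.00083521 = 0.0277464
  L_IV = C(8,4)·0.86^4·0.14^4 = 70·0.547008·0.00038416 = 0.0147097
Multiply by the mixture weights:
  π_I·L_I = 0.42 × 0.0147097 = 0.00617808
  π_II·L_II = 0.05 × 0.105644 = 0.0052822
  π_III·L_III = 0.17 × 0.0277464 = 0.00471688
  π_IV·L_IV = 0.36 × 0.0147097 = 0.00529549
Evidence: 0.00617808 + 0.0052822 + 0.00471688 + 0.00529549 = 0.0214726
So the posterior for Level I is 0.00617808 / 0.0214726 ≈ 0.2877.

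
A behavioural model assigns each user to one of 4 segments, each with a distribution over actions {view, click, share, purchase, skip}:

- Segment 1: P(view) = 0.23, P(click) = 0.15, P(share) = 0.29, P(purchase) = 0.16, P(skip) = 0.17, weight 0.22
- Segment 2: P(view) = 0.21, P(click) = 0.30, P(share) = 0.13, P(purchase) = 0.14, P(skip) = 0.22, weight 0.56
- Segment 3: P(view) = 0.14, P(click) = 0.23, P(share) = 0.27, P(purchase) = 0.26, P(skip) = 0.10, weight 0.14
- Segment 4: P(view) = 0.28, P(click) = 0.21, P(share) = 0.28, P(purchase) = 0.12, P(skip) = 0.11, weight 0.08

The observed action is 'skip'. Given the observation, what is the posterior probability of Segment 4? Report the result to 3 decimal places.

The responsibility of component k is π_k f_k(x) divided by Σ_j π_j f_j(x).
Categorical probabilities:
  L_1 = 0.17
  L_2 = 0.22
  L_3 = 0.1
  L_4 = 0.11
Unnormalised posteriors:
  π_1·L_1 = 0.22 × 0.17 = 0.0374
  π_2·L_2 = 0.56 × 0.22 = 0.1232
  π_3·L_3 = 0.14 × 0.1 = 0.014
  π_4·L_4 = 0.08 × 0.11 = 0.0088
Sum: 0.0374 + 0.1232 + 0.014 + 0.0088 = 0.1834
P(Segment 4 | data) = 0.0088 / 0.1834 ≈ 0.048

0.048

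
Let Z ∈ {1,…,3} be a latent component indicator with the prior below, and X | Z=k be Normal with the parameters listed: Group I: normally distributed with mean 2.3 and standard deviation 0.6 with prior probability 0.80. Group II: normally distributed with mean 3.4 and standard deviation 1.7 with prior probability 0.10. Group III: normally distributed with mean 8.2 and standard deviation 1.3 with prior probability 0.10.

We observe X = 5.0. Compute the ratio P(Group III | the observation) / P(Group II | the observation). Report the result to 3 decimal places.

0.098

Only the two components matter; the odds are (π_i f_i(x)) / (π_j f_j(x)).
Normal densities:
  f_I = 2.66396e-05
  f_II = 0.150699
  f_III = 0.0148332
Posterior odds = (π_III·f_III) / (π_II·f_II) = (0.10·0.0148332) / (0.10·0.150699) = 0.00148332 / 0.0150699 ≈ 0.098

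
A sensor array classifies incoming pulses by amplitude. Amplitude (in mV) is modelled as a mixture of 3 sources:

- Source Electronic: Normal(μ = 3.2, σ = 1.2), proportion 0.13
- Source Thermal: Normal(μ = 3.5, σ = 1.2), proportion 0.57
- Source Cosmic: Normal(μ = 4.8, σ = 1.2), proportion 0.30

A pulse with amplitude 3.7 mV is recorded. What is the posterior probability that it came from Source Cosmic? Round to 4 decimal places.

0.2244

P(component k | x) = π_k·f_k(x) / marginal(x), where marginal(x) = Σ_j π_j·f_j(x).
Normal densities:
  f_Electronic = 0.30481
  f_Thermal = 0.327866
  f_Cosmic = 0.218406
Multiply by the mixture weights:
  π_Electronic·f_Electronic = 0.13 × 0.30481 = 0.0396253
  π_Thermal·f_Thermal = 0.57 × 0.327866 = 0.186884
  π_Cosmic·f_Cosmic = 0.30 × 0.218406 = 0.0655218
Marginal: 0.0396253 + 0.186884 + 0.0655218 = 0.292031
Responsibility of Source Cosmic: 0.0655218 / 0.292031 ≈ 0.2244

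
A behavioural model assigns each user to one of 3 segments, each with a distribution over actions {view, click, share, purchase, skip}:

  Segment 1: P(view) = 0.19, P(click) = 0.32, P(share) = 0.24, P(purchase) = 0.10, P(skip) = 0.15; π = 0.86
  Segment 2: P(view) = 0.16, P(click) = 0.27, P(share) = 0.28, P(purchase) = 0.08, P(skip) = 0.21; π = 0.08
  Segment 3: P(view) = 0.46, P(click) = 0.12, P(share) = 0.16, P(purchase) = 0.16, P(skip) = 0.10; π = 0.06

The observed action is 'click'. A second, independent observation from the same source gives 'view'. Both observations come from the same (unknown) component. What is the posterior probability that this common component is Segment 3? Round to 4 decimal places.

The responsibility of component k is w_k f_k(x) divided by Σ_j w_j f_j(x).
Since both observations come from the same component, the likelihood for component k is f_k(x₁)·f_k(x₂).
  f_1 = [P(click | comp) = 0.32] × [0.19] = 0.0608
  f_2 = [P(click | comp) = 0.27] × [0.16] = 0.0432
  f_3 = [P(click | comp) = 0.12] × [0.46] = 0.0552
Weight by the priors:
  w_1·f_1 = 0.86 × 0.0608 = 0.052288
  w_2·f_2 = 0.08 × 0.0432 = 0.003456
  w_3·f_3 = 0.06 × 0.0552 = 0.003312
Denominator: 0.052288 + 0.003456 + 0.003312 = 0.059056
Responsibility of Segment 3: 0.003312 / 0.059056 ≈ 0.0561

0.0561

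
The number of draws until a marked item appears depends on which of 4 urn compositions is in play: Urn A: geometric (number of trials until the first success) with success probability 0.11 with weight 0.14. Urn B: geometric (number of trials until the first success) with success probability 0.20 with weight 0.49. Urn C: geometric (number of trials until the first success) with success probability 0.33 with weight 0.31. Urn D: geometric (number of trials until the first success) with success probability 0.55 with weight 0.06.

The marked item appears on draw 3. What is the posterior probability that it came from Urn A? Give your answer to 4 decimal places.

0.0957

P(component k | x) = w_k·f_k(x) / marginal(x), where marginal(x) = Σ_j w_j·f_j(x).
Evaluate each component's likelihood at the observed value:
  f_A = 0.11·(1−0.11)^2 = 0.11·0.7921 = 0.087131
  f_B = 0.20·(1−0.20)^2 = 0.20·0.64 = 0.128
  f_C = 0.33·(1−0.33)^2 = 0.33·0.4489 = 0.148137
  f_D = 0.55·(1−0.55)^2 = 0.55·0.2025 = 0.111375
Multiply by the mixture weights:
  w_A·f_A = 0.14 × 0.087131 = 0.0121983
  w_B·f_B = 0.49 × 0.128 = 0.06272
  w_C·f_C = 0.31 × 0.148137 = 0.0459225
  w_D·f_D = 0.06 × 0.111375 = 0.0066825
Evidence: 0.0121983 + 0.06272 + 0.0459225 + 0.0066825 = 0.127523
P(Urn A | 3) ≈ 0.0957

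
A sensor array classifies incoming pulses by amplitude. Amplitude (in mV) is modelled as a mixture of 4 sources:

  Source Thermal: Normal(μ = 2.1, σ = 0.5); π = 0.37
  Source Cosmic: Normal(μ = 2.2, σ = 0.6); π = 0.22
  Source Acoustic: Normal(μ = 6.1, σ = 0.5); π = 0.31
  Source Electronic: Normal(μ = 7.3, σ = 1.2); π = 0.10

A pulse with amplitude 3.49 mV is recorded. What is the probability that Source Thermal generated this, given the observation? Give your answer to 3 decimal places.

0.296

The responsibility of component k is π_k f_k(x) divided by Σ_j π_j f_j(x).
Normal densities:
  f_Thermal = 0.0167394
  f_Cosmic = 0.0659167
  f_Acoustic = 9.66107e-07
  f_Electronic = 0.00215154
Unnormalised posteriors:
  π_Thermal·f_Thermal = 0.37 × 0.0167394 = 0.00619357
  π_Cosmic·f_Cosmic = 0.22 × 0.0659167 = 0.0145017
  π_Acoustic·f_Acoustic = 0.31 × 9.66107e-07 = 2.99493e-07
  π_Electronic·f_Electronic = 0.10 × 0.00215154 = 0.000215154
Denominator: 0.00619357 + 0.0145017 + 2.99493e-07 + 0.000215154 = 0.0209107
So the posterior for Source Thermal is 0.00619357 / 0.0209107 ≈ 0.296.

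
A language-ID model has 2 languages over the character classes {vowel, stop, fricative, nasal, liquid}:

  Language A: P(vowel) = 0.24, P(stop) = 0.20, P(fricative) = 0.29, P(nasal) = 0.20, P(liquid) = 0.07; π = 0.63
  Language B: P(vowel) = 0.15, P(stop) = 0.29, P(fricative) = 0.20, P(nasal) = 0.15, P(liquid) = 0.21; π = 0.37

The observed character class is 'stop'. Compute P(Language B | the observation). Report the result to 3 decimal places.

0.460

Apply Bayes' rule: the posterior for each component is proportional to its prior times its likelihood at x.
Component likelihoods at x = 'stop':
  L_A = P(stop | comp) = 0.20
  L_B = P(stop | comp) = 0.29
Weight by the priors:
  π_A·L_A = 0.63 × 0.2 = 0.126
  π_B·L_B = 0.37 × 0.29 = 0.1073
Evidence: 0.126 + 0.1073 = 0.2333
Responsibility of Language B: 0.1073 / 0.2333 ≈ 0.460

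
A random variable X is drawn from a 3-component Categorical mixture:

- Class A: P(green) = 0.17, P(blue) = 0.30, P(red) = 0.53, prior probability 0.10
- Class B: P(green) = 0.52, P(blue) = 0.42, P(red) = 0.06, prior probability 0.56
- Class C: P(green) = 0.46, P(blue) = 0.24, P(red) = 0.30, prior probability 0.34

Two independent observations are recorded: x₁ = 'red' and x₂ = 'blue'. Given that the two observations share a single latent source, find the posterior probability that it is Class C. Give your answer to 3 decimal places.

0.449

By Bayes' theorem, P(k | x) = w_k f_k(x) / Σ_j w_j f_j(x).
Since both observations come from the same component, the likelihood for component k is f_k(x₁)·f_k(x₂).
  L_A = [0.53] × [0.3] = 0.159
  L_B = [0.06] × [0.42] = 0.0252
  L_C = [0.3] × [0.24] = 0.072
Weight by the priors:
  w_A·L_A = 0.10 × 0.159 = 0.0159
  w_B·L_B = 0.56 × 0.0252 = 0.014112
  w_C·L_C = 0.34 × 0.072 = 0.02448
Evidence: 0.0159 + 0.014112 + 0.02448 = 0.054492
P(Class C | data) = 0.02448 / 0.054492 ≈ 0.449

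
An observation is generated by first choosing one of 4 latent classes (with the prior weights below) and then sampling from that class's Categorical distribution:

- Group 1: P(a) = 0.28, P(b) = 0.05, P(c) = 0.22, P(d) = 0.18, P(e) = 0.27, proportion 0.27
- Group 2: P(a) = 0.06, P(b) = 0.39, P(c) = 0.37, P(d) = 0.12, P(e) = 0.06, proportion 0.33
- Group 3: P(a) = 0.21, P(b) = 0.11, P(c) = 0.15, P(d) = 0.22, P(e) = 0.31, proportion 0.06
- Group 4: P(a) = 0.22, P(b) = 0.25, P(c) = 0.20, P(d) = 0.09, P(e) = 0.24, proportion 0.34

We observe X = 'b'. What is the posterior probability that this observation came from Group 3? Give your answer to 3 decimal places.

By Bayes' theorem, P(k | x) = w_k f_k(x) / Σ_j w_j f_j(x).
Component likelihoods at x = 'b':
  L_1 = 0.05
  L_2 = 0.39
  L_3 = 0.11
  L_4 = 0.25
Unnormalised posteriors:
  w_1·L_1 = 0.27 × 0.05 = 0.0135
  w_2·L_2 = 0.33 × 0.39 = 0.1287
  w_3·L_3 = 0.06 × 0.11 = 0.0066
  w_4·L_4 = 0.34 × 0.25 = 0.085
Denominator: 0.0135 + 0.1287 + 0.0066 + 0.085 = 0.2338
P(Group 3 | data) = 0.0066 / 0.2338 ≈ 0.028

0.028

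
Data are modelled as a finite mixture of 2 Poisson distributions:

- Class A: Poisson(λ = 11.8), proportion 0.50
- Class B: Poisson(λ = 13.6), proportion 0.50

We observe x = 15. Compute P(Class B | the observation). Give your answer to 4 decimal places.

0.5817

The responsibility of component k is P(Z=k) f_k(x) divided by Σ_j P(Z=j) f_j(x).
Evaluate each component's likelihood at the observed value:
  L_A = 0.0687156
  L_B = 0.0955386
Weight by the priors:
  P(Z=A)·L_A = 0.50 × 0.0687156 = 0.0343578
  P(Z=B)·L_B = 0.50 × 0.0955386 = 0.0477693
Marginal: 0.0343578 + 0.0477693 = 0.0821271
Responsibility of Class B: 0.0477693 / 0.0821271 ≈ 0.5817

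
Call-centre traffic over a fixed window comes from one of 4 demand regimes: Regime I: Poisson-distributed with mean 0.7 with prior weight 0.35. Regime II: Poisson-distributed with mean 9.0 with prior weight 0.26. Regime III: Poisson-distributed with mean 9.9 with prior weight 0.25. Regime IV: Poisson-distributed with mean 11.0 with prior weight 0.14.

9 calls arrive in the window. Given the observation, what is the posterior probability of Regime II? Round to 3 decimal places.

0.423

The responsibility of component k is w_k f_k(x) divided by Σ_j w_j f_j(x).
Evaluate each component's likelihood at the observed value:
  p_I = 5.52221e-08
  p_II = 0.131756
  p_III = 0.12631
  p_IV = 0.108526
Multiply by the mixture weights:
  w_I·p_I = 0.35 × 5.52221e-08 = 1.93277e-08
  w_II·p_II = 0.26 × 0.131756 = 0.0342565
  w_III·p_III = 0.25 × 0.12631 = 0.0315775
  w_IV·p_IV = 0.14 × 0.108526 = 0.0151936
Denominator: 1.93277e-08 + 0.0342565 + 0.0315775 + 0.0151936 = 0.0810276
Responsibility of Regime II: 0.0342565 / 0.0810276 ≈ 0.423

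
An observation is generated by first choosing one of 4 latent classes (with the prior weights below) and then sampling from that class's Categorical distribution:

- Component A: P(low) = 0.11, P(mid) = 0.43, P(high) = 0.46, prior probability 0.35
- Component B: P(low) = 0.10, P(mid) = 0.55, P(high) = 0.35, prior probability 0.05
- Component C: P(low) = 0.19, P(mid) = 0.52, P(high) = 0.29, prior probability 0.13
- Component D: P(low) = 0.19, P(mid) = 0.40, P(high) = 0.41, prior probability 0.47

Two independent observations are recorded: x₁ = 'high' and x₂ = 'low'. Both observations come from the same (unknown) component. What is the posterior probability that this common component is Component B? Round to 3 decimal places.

0.028

Posterior ∝ prior × likelihood, so P(k | x) ∝ w_k f_k(x); normalise over all components.
Since both observations come from the same component, the likelihood for component k is f_k(x₁)·f_k(x₂).
  L_A = [P(high | comp) = 0.46] × [0.11] = 0.0506
  L_B = [P(high | comp) = 0.35] × [0.1] = 0.035
  L_C = [P(high | comp) = 0.29] × [0.19] = 0.0551
  L_D = [P(high | comp) = 0.41] × [0.19] = 0.0779
Prior × likelihood for each component:
  w_A·L_A = 0.35 × 0.0506 = 0.01771
  w_B·L_B = 0.05 × 0.035 = 0.00175
  w_C·L_C = 0.13 × 0.0551 = 0.007163
  w_D·L_D = 0.47 × 0.0779 = 0.036613
Evidence: 0.01771 + 0.00175 + 0.007163 + 0.036613 = 0.063236
P(Component B | data) = 0.00175 / 0.063236 ≈ 0.028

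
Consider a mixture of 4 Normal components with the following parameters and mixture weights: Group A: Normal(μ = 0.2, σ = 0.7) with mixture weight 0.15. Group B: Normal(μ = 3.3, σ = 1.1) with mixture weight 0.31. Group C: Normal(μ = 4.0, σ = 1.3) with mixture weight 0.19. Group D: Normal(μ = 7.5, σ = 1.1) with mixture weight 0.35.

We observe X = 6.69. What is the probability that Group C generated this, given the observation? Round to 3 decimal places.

By Bayes' theorem, P(k | x) = w_k f_k(x) / Σ_j w_j f_j(x).
Component likelihoods at x = 6.69:
  L_A = 1.23018e-19
  L_B = 0.00314151
  L_C = 0.0360748
  L_D = 0.27655
Prior × likelihood for each component:
  w_A·L_A = 0.15 × 1.23018e-19 = 1.84527e-20
  w_B·L_B = 0.31 × 0.00314151 = 0.000973869
  w_C·L_C = 0.19 × 0.0360748 = 0.00685421
  w_D·L_D = 0.35 × 0.27655 = 0.0967924
Evidence: 1.84527e-20 + 0.000973869 + 0.00685421 + 0.0967924 = 0.104621
P(Group C | x) = 0.00685421 / 0.104621 ≈ 0.066

0.066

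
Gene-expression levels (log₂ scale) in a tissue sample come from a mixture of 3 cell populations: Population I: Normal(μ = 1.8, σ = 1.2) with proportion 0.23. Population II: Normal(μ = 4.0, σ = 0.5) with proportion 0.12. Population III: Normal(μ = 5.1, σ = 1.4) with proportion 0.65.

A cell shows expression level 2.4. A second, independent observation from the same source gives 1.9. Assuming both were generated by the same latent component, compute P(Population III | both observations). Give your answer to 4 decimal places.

0.0263

Apply Bayes' rule: the posterior for each component is proportional to its prior times its likelihood at x.
Since both observations come from the same component, the likelihood for component k is f_k(x₁)·f_k(x₂).
  f_I = [(1/(1.2·√(2π)))·exp(−(2.4−1.8)²/(2·1.2²)) = 0.332452·exp(-0.12500) = 0.293388] × [0.3313] = 0.0971992
  f_II = [(1/(0.5·√(2π)))·exp(−(2.4−4.0)²/(2·0.5²)) = 0.797885·exp(-5.12000) = 0.00476818] × [0.000117886] = 5.62102e-07
  f_III = [(1/(1.4·√(2π)))·exp(−(2.4−5.1)²/(2·1.4²)) = 0.284959·exp(-1.85969) = 0.0443739] × [0.0209073] = 0.000927739
Unnormalised posteriors:
  π_I·f_I = 0.23 × 0.0971992 = 0.0223558
  π_II·f_II = 0.12 × 5.62102e-07 = 6.74522e-08
  π_III·f_III = 0.65 × 0.000927739 = 0.00060303
Sum: 0.0223558 + 6.74522e-08 + 0.00060303 = 0.0229589
P(Population III | x) ≈ 0.0263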